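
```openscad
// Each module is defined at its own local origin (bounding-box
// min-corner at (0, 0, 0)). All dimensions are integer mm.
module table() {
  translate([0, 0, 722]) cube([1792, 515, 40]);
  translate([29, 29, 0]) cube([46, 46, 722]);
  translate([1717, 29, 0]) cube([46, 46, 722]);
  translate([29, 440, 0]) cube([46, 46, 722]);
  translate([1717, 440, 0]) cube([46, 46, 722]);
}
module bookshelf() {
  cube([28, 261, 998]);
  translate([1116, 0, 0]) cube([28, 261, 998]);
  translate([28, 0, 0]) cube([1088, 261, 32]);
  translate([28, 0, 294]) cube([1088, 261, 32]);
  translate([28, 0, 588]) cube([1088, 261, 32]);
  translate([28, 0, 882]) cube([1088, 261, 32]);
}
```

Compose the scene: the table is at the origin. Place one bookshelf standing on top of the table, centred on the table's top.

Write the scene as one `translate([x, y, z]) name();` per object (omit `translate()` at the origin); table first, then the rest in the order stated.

table();
translate([324, 127, 762]) bookshelf();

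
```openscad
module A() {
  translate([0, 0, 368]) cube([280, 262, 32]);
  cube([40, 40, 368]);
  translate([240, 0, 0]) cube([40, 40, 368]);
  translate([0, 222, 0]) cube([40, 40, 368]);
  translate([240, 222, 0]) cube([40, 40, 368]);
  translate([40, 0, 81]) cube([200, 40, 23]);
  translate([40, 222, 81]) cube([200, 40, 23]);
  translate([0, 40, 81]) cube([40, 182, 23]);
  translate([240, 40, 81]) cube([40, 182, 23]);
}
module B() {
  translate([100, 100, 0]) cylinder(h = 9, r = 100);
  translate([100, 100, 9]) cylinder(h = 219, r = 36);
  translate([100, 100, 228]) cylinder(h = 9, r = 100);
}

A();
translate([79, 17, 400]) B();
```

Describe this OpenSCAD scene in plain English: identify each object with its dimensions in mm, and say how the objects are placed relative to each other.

A is a simple wooden stool: a rectangular seat 280 mm (x) by 262 mm (y), 32 mm thick, top face at z = 400 mm, on four square legs, each 40×40 mm in cross-section. The legs rest on z = 0, each flush with a corner of the seat. Four stretchers, 40 mm wide and 23 mm tall, connect adjacent legs with their undersides at z = 81 mm, each running between the inner faces of the legs it joins and aligned with the legs' outer faces on the other axis.

B is a spool: two coaxial disc flanges of radius 100 mm and thickness 9 mm, joined by a core cylinder of radius 36 mm and height 219 mm. The lower flange rests on z = 0 and the three cylinders share a vertical axis.

The spool is on top of the stool.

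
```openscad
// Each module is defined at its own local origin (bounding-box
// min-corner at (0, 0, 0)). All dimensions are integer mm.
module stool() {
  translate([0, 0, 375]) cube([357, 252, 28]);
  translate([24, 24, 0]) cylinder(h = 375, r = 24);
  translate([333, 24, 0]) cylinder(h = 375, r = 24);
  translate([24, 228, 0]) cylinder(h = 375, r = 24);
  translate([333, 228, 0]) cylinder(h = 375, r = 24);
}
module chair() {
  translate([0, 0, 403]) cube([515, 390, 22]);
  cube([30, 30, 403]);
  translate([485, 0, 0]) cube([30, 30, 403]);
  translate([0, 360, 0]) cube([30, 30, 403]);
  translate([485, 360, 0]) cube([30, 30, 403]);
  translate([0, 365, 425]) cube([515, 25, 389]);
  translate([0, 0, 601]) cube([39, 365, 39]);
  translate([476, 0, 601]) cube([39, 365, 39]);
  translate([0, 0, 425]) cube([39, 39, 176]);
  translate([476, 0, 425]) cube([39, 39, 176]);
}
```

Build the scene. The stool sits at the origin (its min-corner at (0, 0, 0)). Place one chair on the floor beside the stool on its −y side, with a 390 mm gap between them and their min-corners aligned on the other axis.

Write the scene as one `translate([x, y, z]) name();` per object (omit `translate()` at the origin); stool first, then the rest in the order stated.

stool();
translate([0, -780, 0]) chair();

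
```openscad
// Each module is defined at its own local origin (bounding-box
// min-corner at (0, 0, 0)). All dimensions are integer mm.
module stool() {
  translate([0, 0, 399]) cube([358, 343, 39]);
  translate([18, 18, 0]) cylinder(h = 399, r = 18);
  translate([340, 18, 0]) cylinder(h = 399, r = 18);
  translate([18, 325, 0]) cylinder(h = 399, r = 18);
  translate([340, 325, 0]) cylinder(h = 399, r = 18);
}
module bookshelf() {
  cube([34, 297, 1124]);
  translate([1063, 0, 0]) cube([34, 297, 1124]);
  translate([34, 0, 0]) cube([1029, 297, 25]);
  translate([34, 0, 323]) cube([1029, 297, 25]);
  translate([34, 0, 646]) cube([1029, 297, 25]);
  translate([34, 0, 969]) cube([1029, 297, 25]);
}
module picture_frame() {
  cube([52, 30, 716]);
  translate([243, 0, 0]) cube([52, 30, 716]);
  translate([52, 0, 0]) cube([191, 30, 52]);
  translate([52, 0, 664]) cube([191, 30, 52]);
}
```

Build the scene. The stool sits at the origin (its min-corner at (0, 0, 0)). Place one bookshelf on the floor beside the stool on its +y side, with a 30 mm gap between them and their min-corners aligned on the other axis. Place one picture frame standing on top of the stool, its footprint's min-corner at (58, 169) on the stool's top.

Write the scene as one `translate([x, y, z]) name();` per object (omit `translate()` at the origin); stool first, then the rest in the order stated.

stool();
translate([0, 373, 0]) bookshelf();
translate([58, 169, 438]) picture_frame();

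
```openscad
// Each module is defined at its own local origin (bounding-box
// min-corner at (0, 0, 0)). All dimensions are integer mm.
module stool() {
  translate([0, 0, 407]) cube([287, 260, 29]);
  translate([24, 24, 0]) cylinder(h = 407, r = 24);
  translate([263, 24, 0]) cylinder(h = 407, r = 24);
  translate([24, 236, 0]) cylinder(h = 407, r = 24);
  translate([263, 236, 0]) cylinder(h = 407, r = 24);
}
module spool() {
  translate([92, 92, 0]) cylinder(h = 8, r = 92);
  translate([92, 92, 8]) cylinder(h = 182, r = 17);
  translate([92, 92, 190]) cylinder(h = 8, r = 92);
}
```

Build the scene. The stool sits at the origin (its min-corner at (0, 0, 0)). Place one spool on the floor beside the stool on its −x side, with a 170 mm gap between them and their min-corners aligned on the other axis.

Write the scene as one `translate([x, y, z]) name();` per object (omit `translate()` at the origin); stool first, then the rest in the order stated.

stool();
translate([-354, 0, 0]) spool();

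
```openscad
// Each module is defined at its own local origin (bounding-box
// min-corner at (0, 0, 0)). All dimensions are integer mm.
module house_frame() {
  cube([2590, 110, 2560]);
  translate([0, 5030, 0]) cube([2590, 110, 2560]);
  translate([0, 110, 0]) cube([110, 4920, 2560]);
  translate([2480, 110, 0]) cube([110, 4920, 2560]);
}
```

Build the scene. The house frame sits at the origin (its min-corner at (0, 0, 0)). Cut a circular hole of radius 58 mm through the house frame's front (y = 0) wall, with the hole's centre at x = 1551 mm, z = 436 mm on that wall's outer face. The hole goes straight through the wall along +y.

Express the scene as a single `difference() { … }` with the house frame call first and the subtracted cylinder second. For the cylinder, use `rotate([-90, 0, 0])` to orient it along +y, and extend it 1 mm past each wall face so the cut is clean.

difference() {
  house_frame();
  translate([1551, -1, 436]) rotate([-90, 0, 0]) cylinder(h = 112, r = 58);
}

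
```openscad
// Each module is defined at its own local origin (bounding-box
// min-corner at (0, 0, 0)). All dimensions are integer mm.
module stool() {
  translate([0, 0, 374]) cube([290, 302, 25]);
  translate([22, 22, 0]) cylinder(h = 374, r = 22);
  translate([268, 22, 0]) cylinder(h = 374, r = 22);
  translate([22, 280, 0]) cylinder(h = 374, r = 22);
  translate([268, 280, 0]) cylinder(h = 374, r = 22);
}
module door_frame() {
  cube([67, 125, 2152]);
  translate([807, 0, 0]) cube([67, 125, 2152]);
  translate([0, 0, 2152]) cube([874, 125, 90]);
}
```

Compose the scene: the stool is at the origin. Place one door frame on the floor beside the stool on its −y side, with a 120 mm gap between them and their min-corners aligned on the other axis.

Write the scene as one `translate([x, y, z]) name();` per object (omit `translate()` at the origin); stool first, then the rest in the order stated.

stool();
translate([0, -245, 0]) door_frame();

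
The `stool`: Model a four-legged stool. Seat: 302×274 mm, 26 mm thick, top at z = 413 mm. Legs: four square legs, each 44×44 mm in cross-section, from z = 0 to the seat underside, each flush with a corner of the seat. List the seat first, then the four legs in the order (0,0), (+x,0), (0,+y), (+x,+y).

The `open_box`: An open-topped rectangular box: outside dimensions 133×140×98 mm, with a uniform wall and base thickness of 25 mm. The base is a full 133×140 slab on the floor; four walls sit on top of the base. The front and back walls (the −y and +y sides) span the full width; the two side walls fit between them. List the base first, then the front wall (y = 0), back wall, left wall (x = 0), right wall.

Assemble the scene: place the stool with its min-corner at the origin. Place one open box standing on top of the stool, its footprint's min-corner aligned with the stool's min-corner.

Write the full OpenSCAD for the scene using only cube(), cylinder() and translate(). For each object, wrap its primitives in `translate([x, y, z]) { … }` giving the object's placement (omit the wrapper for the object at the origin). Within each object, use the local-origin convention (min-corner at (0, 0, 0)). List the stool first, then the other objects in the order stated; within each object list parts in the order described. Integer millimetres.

translate([0, 0, 387]) cube([302, 274, 26]);
cube([44, 44, 387]);
translate([258, 0, 0]) cube([44, 44, 387]);
translate([0, 230, 0]) cube([44, 44, 387]);
translate([258, 230, 0]) cube([44, 44, 387]);
translate([0, 0, 413]) {
  cube([133, 140, 25]);
  translate([0, 0, 25]) cube([133, 25, 73]);
  translate([0, 115, 25]) cube([133, 25, 73]);
  translate([0, 25, 25]) cube([25, 90, 73]);
  translate([108, 25, 25]) cube([25, 90, 73]);
}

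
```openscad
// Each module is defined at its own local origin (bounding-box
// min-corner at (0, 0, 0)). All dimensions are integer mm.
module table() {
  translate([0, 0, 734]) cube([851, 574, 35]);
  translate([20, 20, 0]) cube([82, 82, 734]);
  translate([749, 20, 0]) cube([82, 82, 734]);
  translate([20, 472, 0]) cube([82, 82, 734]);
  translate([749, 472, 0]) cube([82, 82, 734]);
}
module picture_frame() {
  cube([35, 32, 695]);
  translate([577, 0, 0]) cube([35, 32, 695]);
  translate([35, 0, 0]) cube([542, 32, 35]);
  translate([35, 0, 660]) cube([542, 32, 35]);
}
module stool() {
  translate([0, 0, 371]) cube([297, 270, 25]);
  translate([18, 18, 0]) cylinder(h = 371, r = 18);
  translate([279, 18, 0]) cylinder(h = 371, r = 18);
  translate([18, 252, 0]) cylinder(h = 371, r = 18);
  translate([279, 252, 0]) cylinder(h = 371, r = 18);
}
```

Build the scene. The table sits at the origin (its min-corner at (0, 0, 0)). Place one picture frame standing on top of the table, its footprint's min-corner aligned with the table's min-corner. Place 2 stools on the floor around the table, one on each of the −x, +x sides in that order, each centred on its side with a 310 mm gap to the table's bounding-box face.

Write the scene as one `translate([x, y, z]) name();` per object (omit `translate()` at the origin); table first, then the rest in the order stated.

table();
translate([0, 0, 769]) picture_frame();
translate([-607, 152, 0]) stool();
translate([1161, 152, 0]) stool();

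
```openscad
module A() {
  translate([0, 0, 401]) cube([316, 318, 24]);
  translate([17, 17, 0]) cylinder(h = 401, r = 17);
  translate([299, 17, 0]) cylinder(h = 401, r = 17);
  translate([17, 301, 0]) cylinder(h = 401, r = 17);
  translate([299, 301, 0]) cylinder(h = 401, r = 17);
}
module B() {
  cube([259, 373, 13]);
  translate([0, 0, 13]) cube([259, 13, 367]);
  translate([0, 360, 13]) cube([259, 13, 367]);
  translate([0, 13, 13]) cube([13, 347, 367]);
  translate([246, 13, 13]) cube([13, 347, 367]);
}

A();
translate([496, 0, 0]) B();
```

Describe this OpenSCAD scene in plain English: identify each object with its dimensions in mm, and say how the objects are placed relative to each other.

A is a simple wooden stool: a rectangular seat 316 mm (x) by 318 mm (y), 24 mm thick, top face at z = 425 mm, on four round legs, each 34 mm in diameter. The legs rest on z = 0, each leg's axis is inset half a diameter from the nearest pair of seat edges (so the leg's bounding box is flush with the corner).

B is an open storage box with external size 259×373×380 mm and wall thickness 13 mm (the base is also 13 mm thick). The base covers the whole footprint; the four walls stand on the base, with the y-facing walls full-width and the x-facing walls fitting between their inner faces.

The open box is on the floor beside the stool on its +x side.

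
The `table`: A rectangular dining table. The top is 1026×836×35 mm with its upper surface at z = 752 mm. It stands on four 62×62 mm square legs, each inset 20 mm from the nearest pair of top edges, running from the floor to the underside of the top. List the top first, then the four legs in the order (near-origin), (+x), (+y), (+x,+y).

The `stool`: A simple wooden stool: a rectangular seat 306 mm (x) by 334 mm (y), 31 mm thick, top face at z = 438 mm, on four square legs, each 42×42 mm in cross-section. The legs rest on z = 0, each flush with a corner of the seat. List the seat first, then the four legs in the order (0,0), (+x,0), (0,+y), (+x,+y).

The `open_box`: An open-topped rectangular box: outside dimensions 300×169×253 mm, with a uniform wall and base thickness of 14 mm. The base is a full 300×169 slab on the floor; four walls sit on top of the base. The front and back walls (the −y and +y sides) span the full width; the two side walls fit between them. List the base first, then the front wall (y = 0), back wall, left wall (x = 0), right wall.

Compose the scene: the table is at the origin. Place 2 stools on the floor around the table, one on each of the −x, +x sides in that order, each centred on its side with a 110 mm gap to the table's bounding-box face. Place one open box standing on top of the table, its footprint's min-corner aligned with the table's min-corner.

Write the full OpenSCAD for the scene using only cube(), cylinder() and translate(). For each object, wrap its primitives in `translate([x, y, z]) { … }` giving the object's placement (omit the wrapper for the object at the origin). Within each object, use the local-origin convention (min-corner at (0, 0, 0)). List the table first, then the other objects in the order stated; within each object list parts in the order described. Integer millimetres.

translate([0, 0, 717]) cube([1026, 836, 35]);
translate([20, 20, 0]) cube([62, 62, 717]);
translate([944, 20, 0]) cube([62, 62, 717]);
translate([20, 754, 0]) cube([62, 62, 717]);
translate([944, 754, 0]) cube([62, 62, 717]);
translate([-416, 251, 0]) {
  translate([0, 0, 407]) cube([306, 334, 31]);
  cube([42, 42, 407]);
  translate([264, 0, 0]) cube([42, 42, 407]);
  translate([0, 292, 0]) cube([42, 42, 407]);
  translate([264, 292, 0]) cube([42, 42, 407]);
}
translate([1136, 251, 0]) {
  translate([0, 0, 407]) cube([306, 334, 31]);
  cube([42, 42, 407]);
  translate([264, 0, 0]) cube([42, 42, 407]);
  translate([0, 292, 0]) cube([42, 42, 407]);
  translate([264, 292, 0]) cube([42, 42, 407]);
}
translate([0, 0, 752]) {
  cube([300, 169, 14]);
  translate([0, 0, 14]) cube([300, 14, 239]);
  translate([0, 155, 14]) cube([300, 14, 239]);
  translate([0, 14, 14]) cube([14, 141, 239]);
  translate([286, 14, 14]) cube([14, 141, 239]);
}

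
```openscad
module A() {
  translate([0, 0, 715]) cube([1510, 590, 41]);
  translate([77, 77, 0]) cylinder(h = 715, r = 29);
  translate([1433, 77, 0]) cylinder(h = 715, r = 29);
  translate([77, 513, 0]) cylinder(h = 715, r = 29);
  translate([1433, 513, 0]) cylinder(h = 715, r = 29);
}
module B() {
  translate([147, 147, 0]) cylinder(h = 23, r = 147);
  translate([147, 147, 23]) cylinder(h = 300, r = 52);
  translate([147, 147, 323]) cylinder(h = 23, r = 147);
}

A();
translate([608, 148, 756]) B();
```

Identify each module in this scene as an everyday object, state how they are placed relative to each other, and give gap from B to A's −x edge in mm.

A is a table. B is a spool. The spool is on top of the table, centred. The gap from the spool to the table's −x edge is 608 mm.

The spool's min-x is at 608; the table's min-x is 0; gap = 608 mm.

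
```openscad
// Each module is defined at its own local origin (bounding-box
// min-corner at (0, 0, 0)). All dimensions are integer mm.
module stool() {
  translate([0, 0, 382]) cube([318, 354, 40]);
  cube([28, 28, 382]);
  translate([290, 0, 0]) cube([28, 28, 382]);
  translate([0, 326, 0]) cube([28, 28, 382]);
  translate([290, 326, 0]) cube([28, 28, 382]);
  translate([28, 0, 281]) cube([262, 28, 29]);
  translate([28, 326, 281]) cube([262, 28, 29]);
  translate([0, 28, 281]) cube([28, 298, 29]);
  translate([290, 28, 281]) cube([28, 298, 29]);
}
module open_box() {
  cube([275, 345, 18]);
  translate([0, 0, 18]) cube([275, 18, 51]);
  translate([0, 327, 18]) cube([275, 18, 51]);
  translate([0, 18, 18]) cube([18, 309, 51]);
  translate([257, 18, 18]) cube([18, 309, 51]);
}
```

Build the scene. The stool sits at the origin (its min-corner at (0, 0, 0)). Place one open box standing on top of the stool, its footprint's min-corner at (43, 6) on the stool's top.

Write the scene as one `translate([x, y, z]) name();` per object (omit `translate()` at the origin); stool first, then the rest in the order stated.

stool();
translate([43, 6, 422]) open_box();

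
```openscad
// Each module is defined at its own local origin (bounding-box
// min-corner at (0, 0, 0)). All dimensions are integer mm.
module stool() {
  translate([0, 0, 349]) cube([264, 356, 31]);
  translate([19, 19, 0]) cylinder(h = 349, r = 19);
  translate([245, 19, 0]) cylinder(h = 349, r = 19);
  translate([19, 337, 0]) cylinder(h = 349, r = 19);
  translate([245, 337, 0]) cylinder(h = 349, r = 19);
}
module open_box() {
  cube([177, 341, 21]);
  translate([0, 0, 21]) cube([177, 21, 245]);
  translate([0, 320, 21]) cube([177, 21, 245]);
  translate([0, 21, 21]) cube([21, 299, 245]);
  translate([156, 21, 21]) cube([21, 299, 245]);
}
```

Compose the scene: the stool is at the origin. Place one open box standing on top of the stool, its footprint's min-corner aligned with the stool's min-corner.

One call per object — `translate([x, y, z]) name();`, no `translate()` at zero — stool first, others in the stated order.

stool();
translate([0, 0, 380]) open_box();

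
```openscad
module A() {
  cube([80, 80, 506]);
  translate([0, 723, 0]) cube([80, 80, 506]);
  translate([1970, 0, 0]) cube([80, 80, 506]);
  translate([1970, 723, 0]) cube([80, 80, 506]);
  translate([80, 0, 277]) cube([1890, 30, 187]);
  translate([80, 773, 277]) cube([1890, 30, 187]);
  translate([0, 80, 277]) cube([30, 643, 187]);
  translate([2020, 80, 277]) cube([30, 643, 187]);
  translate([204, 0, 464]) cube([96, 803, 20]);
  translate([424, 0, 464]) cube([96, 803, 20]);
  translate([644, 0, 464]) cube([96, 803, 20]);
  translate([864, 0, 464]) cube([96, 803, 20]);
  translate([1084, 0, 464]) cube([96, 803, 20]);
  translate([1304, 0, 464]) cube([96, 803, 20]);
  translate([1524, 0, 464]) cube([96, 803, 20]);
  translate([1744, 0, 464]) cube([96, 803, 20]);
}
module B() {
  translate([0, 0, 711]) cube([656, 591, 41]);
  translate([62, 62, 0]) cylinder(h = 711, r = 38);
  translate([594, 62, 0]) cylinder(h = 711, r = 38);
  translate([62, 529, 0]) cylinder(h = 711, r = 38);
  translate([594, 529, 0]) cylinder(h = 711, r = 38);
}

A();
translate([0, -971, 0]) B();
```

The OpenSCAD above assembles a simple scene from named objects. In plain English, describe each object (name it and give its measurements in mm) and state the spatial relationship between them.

A is a bed frame 2050 mm long (x) by 803 mm wide (y). Four 80×80 mm corner posts, 506 mm tall, at the corners of the footprint. Four rails of 30 mm thickness and 187 mm height run between adjacent posts with their undersides at z = 277 mm, their outer faces flush with the outside of the frame (the two x-running rails run between the posts' inner faces; the two y-running rails run between the posts' inner faces). 8 slats, each 96 mm wide (x) and 20 mm thick, lie across the top of the two x-running rails, running the full 803 mm width of the frame in y; the slats are evenly spaced along x between the inner faces of the end posts with equal gaps (rounded down to the nearest mm) at the −x end and between each pair — any rounding remainder accumulates at the +x end.

B is a table with a 656×591 mm rectangular top, 41 mm thick, top surface at z = 752 mm, supported by four round legs of 76 mm diameter, each leg's bounding box inset 24 mm from the nearest pair of top edges, running from the floor.

The table is on the floor beside the bed frame on its −y side.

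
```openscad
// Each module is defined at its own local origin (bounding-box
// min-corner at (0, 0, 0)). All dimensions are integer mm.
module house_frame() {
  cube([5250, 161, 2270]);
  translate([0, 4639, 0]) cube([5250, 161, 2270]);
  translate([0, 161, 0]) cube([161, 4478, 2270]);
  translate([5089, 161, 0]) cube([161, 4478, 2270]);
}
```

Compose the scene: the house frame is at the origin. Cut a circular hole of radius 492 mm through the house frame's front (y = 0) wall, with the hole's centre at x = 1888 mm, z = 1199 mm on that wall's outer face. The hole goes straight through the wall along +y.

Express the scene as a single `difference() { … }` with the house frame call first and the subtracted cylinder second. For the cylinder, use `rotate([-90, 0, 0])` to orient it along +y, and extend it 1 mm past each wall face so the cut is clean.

difference() {
  house_frame();
  translate([1888, -1, 1199]) rotate([-90, 0, 0]) cylinder(h = 163, r = 492);
}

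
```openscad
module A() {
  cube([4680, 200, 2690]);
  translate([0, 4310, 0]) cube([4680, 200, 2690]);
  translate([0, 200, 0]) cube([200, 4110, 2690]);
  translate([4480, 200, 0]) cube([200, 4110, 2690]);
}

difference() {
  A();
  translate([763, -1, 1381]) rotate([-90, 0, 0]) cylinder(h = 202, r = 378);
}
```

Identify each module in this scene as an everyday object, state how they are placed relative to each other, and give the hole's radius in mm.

A is a house frame. The house frame has a circular hole through its front wall. The hole's radius is 378 mm.

The subtracted cylinder has r = 378 mm.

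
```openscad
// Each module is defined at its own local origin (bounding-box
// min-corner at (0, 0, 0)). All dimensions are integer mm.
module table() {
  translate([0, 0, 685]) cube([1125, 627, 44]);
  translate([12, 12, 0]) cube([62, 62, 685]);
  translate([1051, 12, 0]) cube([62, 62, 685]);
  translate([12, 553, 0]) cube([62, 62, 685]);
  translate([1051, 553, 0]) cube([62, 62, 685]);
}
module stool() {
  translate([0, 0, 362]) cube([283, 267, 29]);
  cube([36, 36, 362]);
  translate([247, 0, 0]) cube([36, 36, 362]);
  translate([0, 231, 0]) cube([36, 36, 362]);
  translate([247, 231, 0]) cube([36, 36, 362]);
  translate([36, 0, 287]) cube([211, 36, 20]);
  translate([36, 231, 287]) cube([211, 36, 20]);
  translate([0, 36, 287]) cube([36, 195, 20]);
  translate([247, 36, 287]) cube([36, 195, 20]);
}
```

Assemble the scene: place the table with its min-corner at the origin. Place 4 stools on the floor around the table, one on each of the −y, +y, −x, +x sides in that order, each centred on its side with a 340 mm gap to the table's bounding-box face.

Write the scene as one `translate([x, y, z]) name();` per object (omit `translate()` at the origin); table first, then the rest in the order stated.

table();
translate([421, -607, 0]) stool();
translate([421, 967, 0]) stool();
translate([-623, 180, 0]) stool();
translate([1465, 180, 0]) stool();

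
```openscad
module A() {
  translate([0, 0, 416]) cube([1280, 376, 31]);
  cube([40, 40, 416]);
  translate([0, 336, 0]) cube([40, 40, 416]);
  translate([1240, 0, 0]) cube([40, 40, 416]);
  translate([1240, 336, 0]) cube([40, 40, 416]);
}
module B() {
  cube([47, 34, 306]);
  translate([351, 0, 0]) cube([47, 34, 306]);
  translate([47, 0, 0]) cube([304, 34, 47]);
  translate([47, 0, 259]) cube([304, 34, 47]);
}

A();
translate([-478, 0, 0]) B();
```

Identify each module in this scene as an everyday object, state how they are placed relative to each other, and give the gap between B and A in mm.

A is a bench. B is a picture frame. The picture frame is on the floor beside the bench on its −x side. The gap between the picture frame and the bench is 80 mm.

The picture frame's nearest face is 80 mm from the bench's −x face.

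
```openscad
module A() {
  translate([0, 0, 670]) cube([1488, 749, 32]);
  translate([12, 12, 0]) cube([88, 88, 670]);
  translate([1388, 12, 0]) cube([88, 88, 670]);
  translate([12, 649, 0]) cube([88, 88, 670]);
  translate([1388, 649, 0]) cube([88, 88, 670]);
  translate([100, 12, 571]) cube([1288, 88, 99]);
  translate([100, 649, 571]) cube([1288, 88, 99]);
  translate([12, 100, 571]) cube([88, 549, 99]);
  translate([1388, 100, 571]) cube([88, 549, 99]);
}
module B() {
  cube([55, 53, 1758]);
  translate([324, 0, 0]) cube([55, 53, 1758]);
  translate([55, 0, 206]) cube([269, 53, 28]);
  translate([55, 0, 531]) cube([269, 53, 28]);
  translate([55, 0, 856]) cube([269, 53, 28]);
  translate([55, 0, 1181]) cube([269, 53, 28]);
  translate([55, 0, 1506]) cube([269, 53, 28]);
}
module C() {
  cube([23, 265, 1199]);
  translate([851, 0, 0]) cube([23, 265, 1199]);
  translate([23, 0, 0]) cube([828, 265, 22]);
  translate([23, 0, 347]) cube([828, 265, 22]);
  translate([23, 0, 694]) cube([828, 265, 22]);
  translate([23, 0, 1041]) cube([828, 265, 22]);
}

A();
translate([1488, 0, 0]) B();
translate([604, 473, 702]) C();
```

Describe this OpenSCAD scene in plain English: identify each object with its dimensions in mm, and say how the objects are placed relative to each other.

A is a table: top 1488 mm (x) × 749 mm (y), 32 mm thick, upper face at z = 702 mm, on four 88×88 mm square legs, each inset 12 mm from the nearest pair of top edges, running from z = 0 to the bottom of the top. Four apron rails, 88 mm thick and 99 mm tall, run between adjacent legs with their top edges flush with the underside of the top and their outer faces flush with the legs' outer faces.

B is a straight ladder. Two 55×53 mm vertical rails, 1758 mm tall, stand 379 mm apart (outside-to-outside) with their front faces coplanar on the −y side. 5 rungs, each 53 mm deep and 28 mm tall, span between the inner faces of the rails, front faces flush with the rails. The lowest rung's underside is at z = 206 mm and rungs are spaced 325 mm apart (underside to underside).

C is a bookshelf 874 mm wide overall, 265 mm deep and 1199 mm tall. The two sides are 23 mm thick vertical panels. 4 horizontal shelves of 22 mm thickness span between the inner faces of the sides; the lowest shelf sits on the floor and shelves are stacked with a clear vertical gap of 325 mm between each pair.

The ladder is against the table's +x side, with their −y faces flush. The bookshelf is on top of the table.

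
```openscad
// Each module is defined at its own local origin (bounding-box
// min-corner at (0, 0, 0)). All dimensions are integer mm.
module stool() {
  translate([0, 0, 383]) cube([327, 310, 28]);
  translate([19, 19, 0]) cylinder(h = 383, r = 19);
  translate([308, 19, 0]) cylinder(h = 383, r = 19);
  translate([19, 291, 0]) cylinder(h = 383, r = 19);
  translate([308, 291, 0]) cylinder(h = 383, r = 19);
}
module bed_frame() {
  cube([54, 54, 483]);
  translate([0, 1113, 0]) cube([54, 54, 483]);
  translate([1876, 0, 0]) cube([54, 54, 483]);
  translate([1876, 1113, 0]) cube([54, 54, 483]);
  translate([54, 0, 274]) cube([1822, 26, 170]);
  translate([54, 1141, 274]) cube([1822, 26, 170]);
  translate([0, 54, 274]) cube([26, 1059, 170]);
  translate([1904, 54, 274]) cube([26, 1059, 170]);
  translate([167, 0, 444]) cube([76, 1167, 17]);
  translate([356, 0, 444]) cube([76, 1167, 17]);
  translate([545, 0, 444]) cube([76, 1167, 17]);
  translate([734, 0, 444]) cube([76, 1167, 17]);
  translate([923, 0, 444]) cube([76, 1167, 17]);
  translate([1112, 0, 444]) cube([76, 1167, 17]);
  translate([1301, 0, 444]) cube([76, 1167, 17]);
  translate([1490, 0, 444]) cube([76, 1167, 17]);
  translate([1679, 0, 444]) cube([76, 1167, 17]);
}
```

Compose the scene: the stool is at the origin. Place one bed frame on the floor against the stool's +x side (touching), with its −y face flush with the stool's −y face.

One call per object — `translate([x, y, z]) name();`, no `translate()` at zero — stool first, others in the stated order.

stool();
translate([327, 0, 0]) bed_frame();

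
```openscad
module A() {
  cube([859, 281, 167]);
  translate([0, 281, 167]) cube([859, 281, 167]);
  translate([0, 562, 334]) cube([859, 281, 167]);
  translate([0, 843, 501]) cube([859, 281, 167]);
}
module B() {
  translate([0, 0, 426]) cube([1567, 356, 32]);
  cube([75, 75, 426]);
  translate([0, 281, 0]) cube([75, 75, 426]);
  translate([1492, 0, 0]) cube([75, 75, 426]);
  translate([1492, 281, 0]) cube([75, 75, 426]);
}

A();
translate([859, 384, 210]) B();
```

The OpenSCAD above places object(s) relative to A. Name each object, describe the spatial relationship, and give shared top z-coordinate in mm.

Both tops at z = 668 mm.

A is a staircase. B is a bench. The bench is beside the staircase with their tops flush at z = 668. The shared top z-coordinate is 668 mm.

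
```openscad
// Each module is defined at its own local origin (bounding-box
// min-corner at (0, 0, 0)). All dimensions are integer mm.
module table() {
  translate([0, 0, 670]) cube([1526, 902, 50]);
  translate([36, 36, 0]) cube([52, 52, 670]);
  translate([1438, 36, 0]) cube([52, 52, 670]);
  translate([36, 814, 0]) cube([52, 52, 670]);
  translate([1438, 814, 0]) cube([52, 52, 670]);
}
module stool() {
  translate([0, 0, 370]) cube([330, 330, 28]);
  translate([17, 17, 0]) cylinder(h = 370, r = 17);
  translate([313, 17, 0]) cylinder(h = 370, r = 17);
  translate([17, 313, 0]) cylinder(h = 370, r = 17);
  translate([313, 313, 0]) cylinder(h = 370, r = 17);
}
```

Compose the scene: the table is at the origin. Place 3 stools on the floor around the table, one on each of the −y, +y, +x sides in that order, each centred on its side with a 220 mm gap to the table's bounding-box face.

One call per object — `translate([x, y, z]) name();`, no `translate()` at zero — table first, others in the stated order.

table();
translate([598, -550, 0]) stool();
translate([598, 1122, 0]) stool();
translate([1746, 286, 0]) stool();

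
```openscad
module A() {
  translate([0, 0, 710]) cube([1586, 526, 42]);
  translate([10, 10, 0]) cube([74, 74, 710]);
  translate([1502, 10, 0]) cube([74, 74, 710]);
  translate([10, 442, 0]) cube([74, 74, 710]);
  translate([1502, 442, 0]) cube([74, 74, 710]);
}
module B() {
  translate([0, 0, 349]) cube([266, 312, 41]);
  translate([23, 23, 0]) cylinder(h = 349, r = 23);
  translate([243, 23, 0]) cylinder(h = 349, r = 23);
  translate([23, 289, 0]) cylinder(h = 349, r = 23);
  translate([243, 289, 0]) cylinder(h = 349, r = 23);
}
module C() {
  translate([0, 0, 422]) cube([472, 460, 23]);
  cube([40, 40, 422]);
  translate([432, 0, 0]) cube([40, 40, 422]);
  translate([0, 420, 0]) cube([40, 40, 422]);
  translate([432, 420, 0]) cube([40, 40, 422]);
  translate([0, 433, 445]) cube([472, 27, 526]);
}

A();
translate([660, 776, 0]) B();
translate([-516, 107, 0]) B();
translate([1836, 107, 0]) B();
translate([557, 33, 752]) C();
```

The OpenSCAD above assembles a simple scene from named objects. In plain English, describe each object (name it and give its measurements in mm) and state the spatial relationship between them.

A is a table: top 1586 mm (x) × 526 mm (y), 42 mm thick, upper face at z = 752 mm, on four 74×74 mm square legs, each inset 10 mm from the nearest pair of top edges, running from z = 0 to the bottom of the top.

B is a simple wooden stool: a rectangular seat 266 mm (x) by 312 mm (y), 41 mm thick, top face at z = 390 mm, on four round legs, each 46 mm in diameter. The legs rest on z = 0, each leg's axis is inset half a diameter from the nearest pair of seat edges (so the leg's bounding box is flush with the corner).

C is a chair: 472×460 mm seat, 23 mm thick, top at z = 445 mm, on four 40 mm square corner legs flush with the seat edges. A 27 mm thick backrest slab spans the full seat width, extending 526 mm above the seat top, its back face flush with the seat's +y edge.

Three stools sit around the table at the +y, −x, +x sides. The chair is on top of the table, centred.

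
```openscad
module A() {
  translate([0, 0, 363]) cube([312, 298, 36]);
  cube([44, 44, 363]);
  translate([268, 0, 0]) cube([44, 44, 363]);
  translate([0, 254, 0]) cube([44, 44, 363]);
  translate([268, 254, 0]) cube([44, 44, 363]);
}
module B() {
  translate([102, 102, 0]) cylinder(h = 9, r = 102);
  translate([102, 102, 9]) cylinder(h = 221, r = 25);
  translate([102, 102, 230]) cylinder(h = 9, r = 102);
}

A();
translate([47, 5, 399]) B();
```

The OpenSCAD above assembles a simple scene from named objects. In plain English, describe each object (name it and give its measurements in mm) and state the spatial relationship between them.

A is a four-legged stool. The seat is 312×298 mm, 36 mm thick, top at z = 399 mm. It stands on four square legs, each 44×44 mm in cross-section, from z = 0 to the seat underside, each flush with a corner of the seat.

B is a spool: two coaxial disc flanges of radius 102 mm and thickness 9 mm, joined by a core cylinder of radius 25 mm and height 221 mm. The lower flange rests on z = 0 and the three cylinders share a vertical axis.

The spool is on top of the stool.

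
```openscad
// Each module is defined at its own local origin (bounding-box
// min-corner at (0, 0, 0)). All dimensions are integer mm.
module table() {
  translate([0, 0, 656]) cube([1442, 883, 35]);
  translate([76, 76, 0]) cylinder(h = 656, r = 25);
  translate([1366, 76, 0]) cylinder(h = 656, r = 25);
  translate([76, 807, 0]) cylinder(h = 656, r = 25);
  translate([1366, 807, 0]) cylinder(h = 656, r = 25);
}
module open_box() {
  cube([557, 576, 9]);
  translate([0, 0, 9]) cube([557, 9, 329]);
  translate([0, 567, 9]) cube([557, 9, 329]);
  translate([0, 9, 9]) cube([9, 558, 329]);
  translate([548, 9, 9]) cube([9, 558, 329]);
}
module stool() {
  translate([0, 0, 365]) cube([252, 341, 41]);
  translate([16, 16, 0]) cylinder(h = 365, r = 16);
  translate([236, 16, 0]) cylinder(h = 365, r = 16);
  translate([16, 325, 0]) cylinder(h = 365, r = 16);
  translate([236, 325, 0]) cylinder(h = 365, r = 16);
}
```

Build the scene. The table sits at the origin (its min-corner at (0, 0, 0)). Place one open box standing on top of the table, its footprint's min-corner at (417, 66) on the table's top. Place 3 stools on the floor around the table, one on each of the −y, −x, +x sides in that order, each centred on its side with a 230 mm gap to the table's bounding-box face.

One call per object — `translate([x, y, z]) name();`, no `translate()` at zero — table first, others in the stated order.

table();
translate([417, 66, 691]) open_box();
translate([595, -571, 0]) stool();
translate([-482, 271, 0]) stool();
translate([1672, 271, 0]) stool();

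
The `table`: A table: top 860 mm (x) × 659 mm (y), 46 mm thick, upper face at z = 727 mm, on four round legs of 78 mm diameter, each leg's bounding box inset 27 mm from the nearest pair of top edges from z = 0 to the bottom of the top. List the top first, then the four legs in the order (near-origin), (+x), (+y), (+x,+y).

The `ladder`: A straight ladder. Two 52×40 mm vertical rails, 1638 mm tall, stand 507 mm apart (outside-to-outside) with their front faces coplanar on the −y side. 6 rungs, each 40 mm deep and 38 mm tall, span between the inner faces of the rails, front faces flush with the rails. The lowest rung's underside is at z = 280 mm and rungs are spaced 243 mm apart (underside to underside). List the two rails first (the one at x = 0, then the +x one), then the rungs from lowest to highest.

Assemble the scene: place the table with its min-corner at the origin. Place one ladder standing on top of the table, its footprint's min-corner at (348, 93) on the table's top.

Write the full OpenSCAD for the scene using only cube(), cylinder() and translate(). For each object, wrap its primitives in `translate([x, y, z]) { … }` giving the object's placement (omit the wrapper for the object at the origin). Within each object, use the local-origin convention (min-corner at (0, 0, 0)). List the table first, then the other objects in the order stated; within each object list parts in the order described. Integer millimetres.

translate([0, 0, 681]) cube([860, 659, 46]);
translate([66, 66, 0]) cylinder(h = 681, r = 39);
translate([794, 66, 0]) cylinder(h = 681, r = 39);
translate([66, 593, 0]) cylinder(h = 681, r = 39);
translate([794, 593, 0]) cylinder(h = 681, r = 39);
translate([348, 93, 727]) {
  cube([52, 40, 1638]);
  translate([455, 0, 0]) cube([52, 40, 1638]);
  translate([52, 0, 280]) cube([403, 40, 38]);
  translate([52, 0, 523]) cube([403, 40, 38]);
  translate([52, 0, 766]) cube([403, 40, 38]);
  translate([52, 0, 1009]) cube([403, 40, 38]);
  translate([52, 0, 1252]) cube([403, 40, 38]);
  translate([52, 0, 1495]) cube([403, 40, 38]);
}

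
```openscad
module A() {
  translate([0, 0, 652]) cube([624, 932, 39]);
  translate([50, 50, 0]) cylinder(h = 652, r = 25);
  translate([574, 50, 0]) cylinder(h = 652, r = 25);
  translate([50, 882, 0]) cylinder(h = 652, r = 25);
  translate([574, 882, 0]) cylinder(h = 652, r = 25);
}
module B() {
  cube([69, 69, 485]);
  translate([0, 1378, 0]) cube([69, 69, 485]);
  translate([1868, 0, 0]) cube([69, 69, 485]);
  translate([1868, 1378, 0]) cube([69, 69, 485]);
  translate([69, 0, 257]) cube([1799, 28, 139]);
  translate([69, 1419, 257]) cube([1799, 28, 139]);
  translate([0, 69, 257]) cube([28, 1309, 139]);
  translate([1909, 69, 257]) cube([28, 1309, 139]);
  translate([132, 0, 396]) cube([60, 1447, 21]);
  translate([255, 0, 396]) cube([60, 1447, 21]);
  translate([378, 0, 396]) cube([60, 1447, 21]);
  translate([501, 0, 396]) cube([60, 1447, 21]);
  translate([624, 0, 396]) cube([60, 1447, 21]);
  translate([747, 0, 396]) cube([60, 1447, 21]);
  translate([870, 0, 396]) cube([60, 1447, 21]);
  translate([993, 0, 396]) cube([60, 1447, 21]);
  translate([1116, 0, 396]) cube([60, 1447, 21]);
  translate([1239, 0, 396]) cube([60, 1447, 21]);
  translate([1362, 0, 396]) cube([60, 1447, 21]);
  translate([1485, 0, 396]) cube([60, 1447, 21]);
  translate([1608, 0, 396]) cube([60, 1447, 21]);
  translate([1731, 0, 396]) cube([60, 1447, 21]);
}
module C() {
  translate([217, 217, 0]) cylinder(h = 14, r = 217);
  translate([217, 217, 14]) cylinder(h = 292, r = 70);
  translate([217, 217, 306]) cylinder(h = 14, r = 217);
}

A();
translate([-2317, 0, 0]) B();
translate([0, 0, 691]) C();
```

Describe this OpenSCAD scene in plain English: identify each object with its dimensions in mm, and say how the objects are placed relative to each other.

A is a table with a 624×932 mm rectangular top, 39 mm thick, top surface at z = 691 mm, supported by four round legs of 50 mm diameter, each leg's bounding box inset 25 mm from the nearest pair of top edges, running from the floor.

B is a bed frame 1937 mm long (x) by 1447 mm wide (y). Four 69×69 mm corner posts, 485 mm tall, at the corners of the footprint. Four rails of 28 mm thickness and 139 mm height run between adjacent posts with their undersides at z = 257 mm, their outer faces flush with the outside of the frame (the two x-running rails run between the posts' inner faces; the two y-running rails run between the posts' inner faces). 14 slats, each 60 mm wide (x) and 21 mm thick, lie across the top of the two x-running rails, running the full 1447 mm width of the frame in y; the slats are evenly spaced along x between the inner faces of the end posts with equal gaps (rounded down to the nearest mm) at the −x end and between each pair — any rounding remainder accumulates at the +x end.

C is a spool: two coaxial disc flanges of radius 217 mm and thickness 14 mm, joined by a core cylinder of radius 70 mm and height 292 mm. The lower flange rests on z = 0 and the three cylinders share a vertical axis.

The bed frame is on the floor beside the table on its −x side. The spool is on top of the table.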